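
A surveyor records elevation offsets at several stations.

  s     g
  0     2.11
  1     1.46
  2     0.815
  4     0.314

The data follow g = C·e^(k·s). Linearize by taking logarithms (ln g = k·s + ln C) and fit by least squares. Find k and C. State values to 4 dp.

k = -0.4855, C = 2.2037

Let Y = ln g. Fitting Y = k·s + ln C by least squares:
Σs = 7.0000, Σ(s)² = 21.0000, Σln g = -0.2378, Σs·ln g = -4.6641.
Normal system: [[21.0000, 7.0000]; [7.0000, 4]]·[k, ln C]ᵀ = [-4.6641, -0.2378]ᵀ.
Δ = 21.0000·4 − (7.0000)² = 35.0000; k = (-4.6641·4 − 7.0000·-0.2378)/35.0000 = -0.48548, ln C = (21.0000·-0.2378 − 7.0000·-4.6641)/35.0000 = 0.79015, so C = exp(0.79015) = 2.20372.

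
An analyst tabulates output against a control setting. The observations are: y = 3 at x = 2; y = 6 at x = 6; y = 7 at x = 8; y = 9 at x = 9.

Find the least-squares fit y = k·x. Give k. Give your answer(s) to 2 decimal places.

k = 0.97

With design matrix M, MᵀM = [[185]] and Mᵀy = [179]ᵀ.
k = 179/185 = 0.967568.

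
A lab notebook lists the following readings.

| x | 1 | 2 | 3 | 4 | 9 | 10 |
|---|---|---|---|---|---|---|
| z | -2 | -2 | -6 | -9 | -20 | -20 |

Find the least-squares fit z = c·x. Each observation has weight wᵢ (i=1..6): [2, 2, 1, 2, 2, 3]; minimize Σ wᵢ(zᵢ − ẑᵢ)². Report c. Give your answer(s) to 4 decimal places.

AᵀWA·[c]ᵀ = AᵀWz reads: 513·c = -1062.
c = (-1062)/513 = -2.07018.

c = -2.0702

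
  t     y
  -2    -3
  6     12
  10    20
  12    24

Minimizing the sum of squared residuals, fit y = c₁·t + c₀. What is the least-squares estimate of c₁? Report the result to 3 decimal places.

c₁ = 1.926

Forming AᵀA = [[284, 26]; [26, 4]] and Aᵀy = [566, 53]ᵀ gives AᵀA·[c₁, c₀]ᵀ = Aᵀy.
Δ = 284·4 − 26² = 460.
c₁ = (566·4 − 26·53)/460 = 443/230; c₀ = (284·53 − 26·566)/460 = 84/115.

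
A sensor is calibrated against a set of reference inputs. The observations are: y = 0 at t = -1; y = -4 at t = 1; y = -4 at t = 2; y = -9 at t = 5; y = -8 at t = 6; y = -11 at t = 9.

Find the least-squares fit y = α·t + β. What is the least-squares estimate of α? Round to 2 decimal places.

With design matrix A, AᵀA = [[148, 22]; [22, 6]] and Aᵀy = [-204, -36]ᵀ.
det = 148·6 − 22² = 404.
α = ((-204)·6 − 22·(-36))/404 = -108/101; β = (148·(-36) − 22·(-204))/404 = -210/101.

α = -1.07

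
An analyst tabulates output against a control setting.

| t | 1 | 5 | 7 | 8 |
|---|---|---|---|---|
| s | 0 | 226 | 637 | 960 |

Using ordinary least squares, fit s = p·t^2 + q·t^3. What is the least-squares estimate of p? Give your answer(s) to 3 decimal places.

p = -0.925

Compute the Gram sums: Σt^2·t^2 = 7123, Σt^2·t^3 = 52701, Σt^3·t^3 = 395419.
For Mᵀs: Σt^2·s = 98303, Σt^3·s = 738261.
So MᵀM·[p, q]ᵀ = Mᵀs: [[7123, 52701]; [52701, 395419]]·[p, q]ᵀ = [98303, 738261]ᵀ.
Determinant 7123·395419 − 52701² = 39174136.
p = (98303·395419 − 52701·738261)/39174136 = -9054751/9793534; q = (7123·738261 − 52701·98303)/39174136 = 19491675/9793534.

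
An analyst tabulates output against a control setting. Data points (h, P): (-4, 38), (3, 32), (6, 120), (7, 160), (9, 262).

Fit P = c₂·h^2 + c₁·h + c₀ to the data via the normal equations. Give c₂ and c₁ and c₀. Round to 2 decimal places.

c₂ = 3.01, c₁ = 2.13, c₀ = -1.70

Compute the Gram sums: Σh^2·h^2 = 10595, Σh^2·h = 1251, Σh^2 = 191, Σh·h = 191, Σh = 21, Σ1 = 5.
Right-hand side: Σh^2·P = 34278, Σh·P = 4142, ΣP = 612.
So MᵀM·[c₂, c₁, c₀]ᵀ = MᵀP: [[10595, 1251, 191]; [1251, 191, 21]; [191, 21, 5]]·[c₂, c₁, c₀]ᵀ = [34278, 4142, 612]ᵀ.
Row-reducing yields c₂ = 172977/57373, c₁ = 121939/57373, c₀ = -97410/57373.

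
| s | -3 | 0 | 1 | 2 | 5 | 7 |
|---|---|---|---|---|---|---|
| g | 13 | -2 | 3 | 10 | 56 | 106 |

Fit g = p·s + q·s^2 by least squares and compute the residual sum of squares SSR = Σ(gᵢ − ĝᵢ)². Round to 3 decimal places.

Compute the Gram sums: Σs·s = 88, Σs·s^2 = 450, Σs^2·s^2 = 3124.
Right-hand side: Σs·g = 1006, Σs^2·g = 6754.
AᵀA·[p, q]ᵀ = Aᵀg becomes [[88, 450]; [450, 3124]]·[p, q]ᵀ = [1006, 6754]ᵀ.
Determinant 88·3124 − 450² = 72412.
p = (1006·3124 − 450·6754)/72412 = 25861/18103; q = (88·6754 − 450·1006)/72412 = 35413/18103.
Residuals: -5795/18103, -2, -6965/18103, -12344/18103, -862/18103, 2654/18103; SSR = 85794/18103.

SSR = 4.739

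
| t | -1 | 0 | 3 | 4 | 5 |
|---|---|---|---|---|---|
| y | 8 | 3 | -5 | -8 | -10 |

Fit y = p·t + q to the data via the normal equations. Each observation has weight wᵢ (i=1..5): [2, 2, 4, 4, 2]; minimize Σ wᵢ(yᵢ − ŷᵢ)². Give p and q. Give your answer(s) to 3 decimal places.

p = -2.952, q = 4.019

MᵀWM·[p, q]ᵀ = MᵀWy reads: 152·p + 36·q = -304;  36·p + 14·q = -50.
Δ = 152·14 − 36² = 832.
p = ((-304)·14 − 36·(-50))/832 = -307/104; q = (152·(-50) − 36·(-304))/832 = 209/52.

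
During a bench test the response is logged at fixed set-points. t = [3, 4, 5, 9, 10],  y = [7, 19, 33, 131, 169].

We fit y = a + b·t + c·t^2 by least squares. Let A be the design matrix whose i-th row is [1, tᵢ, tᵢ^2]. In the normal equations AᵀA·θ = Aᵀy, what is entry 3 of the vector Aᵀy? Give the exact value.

Entry 3 ↔ basis t^2, so (Aᵀy)_{3} = Σᵢ (t^2)·yᵢ = (9)·(7) + (16)·(19) + (25)·(33) + (81)·(131) + (100)·(169) = 28703.

28703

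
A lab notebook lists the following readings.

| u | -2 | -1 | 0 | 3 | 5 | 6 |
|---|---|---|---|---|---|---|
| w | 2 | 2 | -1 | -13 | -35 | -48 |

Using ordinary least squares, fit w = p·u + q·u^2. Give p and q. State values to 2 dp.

p = -2.34, q = -0.93

Normal-equation sums: Σu·u = 75, Σu·u^2 = 359, Σu^2·u^2 = 2019.
For Aᵀw: Σu·w = -508, Σu^2·w = -2710.
AᵀA·[p, q]ᵀ = Aᵀw becomes [[75, 359]; [359, 2019]]·[p, q]ᵀ = [-508, -2710]ᵀ.
Eliminating q: 2019·(row 1) − 359·(row 2) gives 22544·p = 2019·(-508) − 359·(-2710) = -52762, so p = -26381/11272.
Then q = ((-2710) − 359·(-26381/11272))/2019 = -10439/11272.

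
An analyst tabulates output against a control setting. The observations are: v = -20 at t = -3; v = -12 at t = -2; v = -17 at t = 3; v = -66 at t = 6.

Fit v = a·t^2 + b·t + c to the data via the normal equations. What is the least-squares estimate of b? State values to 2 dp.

b = 0.55

Entries of AᵀA: Σt^2·t^2 = 1474, Σt^2·t = 208, Σt^2 = 58, Σt·t = 58, Σt = 4, Σ1 = 4.
For Aᵀv: Σt^2·v = -2757, Σt·v = -363, Σv = -115.
Inverting the 3×3 Gram matrix, [a, b, c]ᵀ = [-7211/3894, 2147/3894, -1590/649]ᵀ.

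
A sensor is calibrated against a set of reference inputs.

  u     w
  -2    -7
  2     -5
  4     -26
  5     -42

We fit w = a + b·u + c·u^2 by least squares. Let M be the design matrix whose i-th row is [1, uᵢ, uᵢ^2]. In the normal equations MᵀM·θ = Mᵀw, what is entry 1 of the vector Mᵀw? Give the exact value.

Entry 1 ↔ basis 1, so (Mᵀw)_{1} = Σᵢ wᵢ = (1)·(-7) + (1)·(-5) + (1)·(-26) + (1)·(-42) = -80.

-80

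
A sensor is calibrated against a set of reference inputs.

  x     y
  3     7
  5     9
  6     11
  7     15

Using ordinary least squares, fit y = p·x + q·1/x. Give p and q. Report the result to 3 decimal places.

p = 1.917, q = 2.207

With design matrix A, AᵀA = [[119, 4]; [4, 8789/44100]] and Aᵀy = [237, 1703/210]ᵀ.
det = 119·(8789/44100) − 4² = 48613/6300.
p = (237·(8789/44100) − 4·(1703/210))/(48613/6300) = 652473/340291; q = (119·(1703/210) − 4·237)/(48613/6300) = 107310/48613.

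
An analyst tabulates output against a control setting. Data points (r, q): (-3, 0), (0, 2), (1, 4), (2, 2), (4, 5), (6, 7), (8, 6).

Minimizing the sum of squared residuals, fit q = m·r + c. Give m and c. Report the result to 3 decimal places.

m = 0.611, c = 2.143

Forming MᵀM = [[130, 18]; [18, 7]] and Mᵀq = [118, 26]ᵀ gives MᵀM·[m, c]ᵀ = Mᵀq.
det = 130·7 − 18² = 586.
m = (118·7 − 18·26)/586 = 179/293; c = (130·26 − 18·118)/586 = 628/293.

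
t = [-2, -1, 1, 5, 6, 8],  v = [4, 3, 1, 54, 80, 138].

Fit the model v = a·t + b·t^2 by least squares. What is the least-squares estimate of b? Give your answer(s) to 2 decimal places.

Compute the Gram sums: Σt·t = 131, Σt·t^2 = 845, Σt^2·t^2 = 6035.
Right-hand side: Σt·v = 1844, Σt^2·v = 13082.
So AᵀA·[a, b]ᵀ = Aᵀv: [[131, 845]; [845, 6035]]·[a, b]ᵀ = [1844, 13082]ᵀ.
Eliminating b: 6035·(row 1) − 845·(row 2) gives 76560·a = 6035·1844 − 845·13082 = 74250, so a = 225/232.
Then b = (13082 − 845·(225/232))/6035 = 2357/1160.

b = 2.03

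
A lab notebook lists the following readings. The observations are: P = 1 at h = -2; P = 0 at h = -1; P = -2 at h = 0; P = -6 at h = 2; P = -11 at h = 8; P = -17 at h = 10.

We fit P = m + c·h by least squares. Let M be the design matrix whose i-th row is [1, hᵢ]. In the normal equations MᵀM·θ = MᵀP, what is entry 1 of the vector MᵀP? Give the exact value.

Entry 1 ↔ basis 1, so (MᵀP)_{1} = Σᵢ Pᵢ = (1)·(1) + (1)·(0) + (1)·(-2) + (1)·(-6) + (1)·(-11) + (1)·(-17) = -35.

-35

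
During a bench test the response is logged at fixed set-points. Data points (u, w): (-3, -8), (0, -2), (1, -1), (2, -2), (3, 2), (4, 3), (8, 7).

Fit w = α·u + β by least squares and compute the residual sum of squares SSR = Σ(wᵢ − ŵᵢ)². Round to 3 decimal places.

SSR = 7.105

Sums needed: Σu·u = 103, Σu = 15, Σ1 = 7.
And Σu·w = 93, Σw = -1.
So AᵀA·[α, β]ᵀ = Aᵀw: [[103, 15]; [15, 7]]·[α, β]ᵀ = [93, -1]ᵀ.
Δ = 103·7 − 15² = 496.
α = (93·7 − 15·(-1))/496 = 333/248; β = (103·(-1) − 15·93)/496 = -749/248.
Residuals: -59/62, 253/248, 21/31, -413/248, 123/124, 161/248, -179/248; SSR = 881/124.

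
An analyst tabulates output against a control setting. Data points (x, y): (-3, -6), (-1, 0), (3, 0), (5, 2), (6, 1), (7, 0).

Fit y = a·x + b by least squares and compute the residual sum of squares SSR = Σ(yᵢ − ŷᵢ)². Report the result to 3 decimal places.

SSR = 17.155

Normal-equation sums: Σx·x = 129, Σx = 17, Σ1 = 6.
For Aᵀy: Σx·y = 34, Σy = -3.
AᵀA·[a, b]ᵀ = Aᵀy becomes [[129, 17]; [17, 6]]·[a, b]ᵀ = [34, -3]ᵀ.
Δ = 129·6 − 17² = 485.
a = (34·6 − 17·(-3))/485 = 51/97; b = (129·(-3) − 17·34)/485 = -193/97.
Residuals: -236/97, 244/97, 40/97, 132/97, -16/97, -164/97; SSR = 1664/97.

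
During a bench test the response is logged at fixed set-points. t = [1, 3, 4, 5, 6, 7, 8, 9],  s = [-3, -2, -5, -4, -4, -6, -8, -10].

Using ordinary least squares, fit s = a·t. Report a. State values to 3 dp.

Setting ∂/∂a … = 0 gives: 281·a = -269.
Hence a = -269 / 281 ≈ -0.957295.

a = -0.957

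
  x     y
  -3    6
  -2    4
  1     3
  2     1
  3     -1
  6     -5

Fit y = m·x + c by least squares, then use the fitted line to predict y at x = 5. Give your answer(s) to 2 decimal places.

ŷ = -3.09

From the data, Σx·x = 63, Σx = 7, Σ1 = 6.
And Σx·y = -54, Σy = 8.
So MᵀM·[m, c]ᵀ = Mᵀy: [[63, 7]; [7, 6]]·[m, c]ᵀ = [-54, 8]ᵀ.
Determinant 63·6 − 7² = 329.
m = ((-54)·6 − 7·8)/329 = -380/329; c = (63·8 − 7·(-54))/329 = 126/47.
At x = 5: ŷ = (-380/329)·(5) + (126/47)·(1) = -1018/329.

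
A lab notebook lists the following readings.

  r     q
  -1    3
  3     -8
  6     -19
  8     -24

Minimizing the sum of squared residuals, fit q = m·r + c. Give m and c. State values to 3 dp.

m = -3.065, c = 0.261

With design matrix A, AᵀA = [[110, 16]; [16, 4]] and Aᵀq = [-333, -48]ᵀ.
det = 110·4 − 16² = 184.
m = ((-333)·4 − 16·(-48))/184 = -141/46; c = (110·(-48) − 16·(-333))/184 = 6/23.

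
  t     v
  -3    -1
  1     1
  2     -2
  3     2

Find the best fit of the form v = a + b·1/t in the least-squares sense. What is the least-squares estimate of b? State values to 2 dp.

Sums needed: Σ1 = 4, Σ1/t = 3/2, Σ1/t·1/t = 53/36.
Right-hand side: Σv = 0, Σ1/t·v = 1.
Eliminating b: (53/36)·(row 1) − (3/2)·(row 2) gives (131/36)·a = (53/36)·0 − (3/2)·1 = -3/2, so a = -54/131.
Then b = (1 − (3/2)·(-54/131))/(53/36) = 144/131.

b = 1.10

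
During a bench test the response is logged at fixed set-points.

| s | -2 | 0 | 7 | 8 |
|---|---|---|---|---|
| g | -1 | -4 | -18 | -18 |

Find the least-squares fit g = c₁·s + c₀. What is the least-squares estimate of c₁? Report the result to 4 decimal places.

XᵀX·[c₁, c₀]ᵀ = Xᵀg reads: 117·c₁ + 13·c₀ = -268;  13·c₁ + 4·c₀ = -41.
Eliminating c₀: 4·(row 1) − 13·(row 2) gives 299·c₁ = 4·(-268) − 13·(-41) = -539, so c₁ = -539/299.
Then c₀ = ((-41) − 13·(-539/299))/4 = -101/23.

c₁ = -1.8027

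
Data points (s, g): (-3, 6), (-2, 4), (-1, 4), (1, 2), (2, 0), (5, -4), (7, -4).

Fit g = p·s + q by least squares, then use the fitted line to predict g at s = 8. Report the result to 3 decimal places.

Normal-equation sums: Σs·s = 93, Σs = 9, Σ1 = 7.
And Σs·g = -76, Σg = 8.
Δ = 93·7 − 9² = 570.
p = ((-76)·7 − 9·8)/570 = -302/285; q = (93·8 − 9·(-76))/570 = 238/95.
At s = 8: ĝ = (-302/285)·(8) + (238/95)·(1) = -1702/285.

ĝ = -5.972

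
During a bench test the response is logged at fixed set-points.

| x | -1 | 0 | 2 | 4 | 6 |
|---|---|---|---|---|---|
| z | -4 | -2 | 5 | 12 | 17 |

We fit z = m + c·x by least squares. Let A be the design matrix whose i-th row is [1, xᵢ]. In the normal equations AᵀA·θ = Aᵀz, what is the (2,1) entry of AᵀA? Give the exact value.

Row 2 ↔ basis x, column 1 ↔ basis 1, so (AᵀA)_{2,1} = Σᵢ x = (-1)·(1) + (0)·(1) + (2)·(1) + (4)·(1) + (6)·(1) = 11.

11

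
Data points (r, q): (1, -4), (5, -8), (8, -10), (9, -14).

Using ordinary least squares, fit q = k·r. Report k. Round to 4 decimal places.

k = -1.4620

Entries of MᵀM: Σr·r = 171.
Right-hand side: Σr·q = -250.
Hence k = -250 / 171 ≈ -1.46199.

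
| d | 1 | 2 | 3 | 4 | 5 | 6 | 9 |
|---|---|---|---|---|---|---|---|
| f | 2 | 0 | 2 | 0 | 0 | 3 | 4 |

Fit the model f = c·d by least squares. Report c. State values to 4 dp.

c = 0.3605

The normal equations are: 172·c = 62.
(Σd·d = 172, Σd·f = 62.)
Hence c = 62 / 172 ≈ 0.360465.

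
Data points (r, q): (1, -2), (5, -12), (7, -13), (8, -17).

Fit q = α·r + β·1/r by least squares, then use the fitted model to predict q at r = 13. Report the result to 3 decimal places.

q̂ = -27.008

Setting ∂/∂α … = 0 gives: 139·α + 4·β = -289;  4·α + (84361/78400)·β = -2347/280.
det = 139·(84361/78400) − 4² = 10471779/78400.
α = ((-289)·(84361/78400) − 4·(-2347/280))/(10471779/78400) = -7250563/3490593; β = (139·(-2347/280) − 4·(-289))/(10471779/78400) = -238280/3490593.
At r = 13: q̂ = (-7250563/3490593)·(13) + (-238280/3490593)·(1/13) = -408527809/15125903.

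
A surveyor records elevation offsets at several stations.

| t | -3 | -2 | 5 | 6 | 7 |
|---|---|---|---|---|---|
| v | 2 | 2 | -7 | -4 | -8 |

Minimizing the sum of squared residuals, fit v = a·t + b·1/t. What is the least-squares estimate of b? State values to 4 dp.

The normal system XᵀX·[a, b]ᵀ = Xᵀv is [[123, 5]; [5, 9907/22050]]·[a, b]ᵀ = [-125, -512/105]ᵀ.
Eliminating b: (9907/22050)·(row 1) − 5·(row 2) gives (222437/7350)·a = (9907/22050)·(-125) − 5·(-512/105) = -28031/882, so a = -700775/667311.
Then b = ((-512/105) − 5·(-700775/667311))/(9907/22050) = 185430/222437.

b = 0.8336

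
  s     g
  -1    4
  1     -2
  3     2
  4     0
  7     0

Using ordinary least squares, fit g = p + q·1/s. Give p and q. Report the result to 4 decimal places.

MᵀM·[p, q]ᵀ = Mᵀg reads: 5·p + (61/84)·q = 4;  (61/84)·p + (15481/7056)·q = -16/3.
Eliminating q: (15481/7056)·(row 1) − (61/84)·(row 2) gives (18421/1764)·p = (15481/7056)·4 − (61/84)·(-16/3) = 22313/1764, so p = 22313/18421.
Then q = ((-16/3) − (61/84)·(22313/18421))/(15481/7056) = -52164/18421.

p = 1.2113, q = -2.8318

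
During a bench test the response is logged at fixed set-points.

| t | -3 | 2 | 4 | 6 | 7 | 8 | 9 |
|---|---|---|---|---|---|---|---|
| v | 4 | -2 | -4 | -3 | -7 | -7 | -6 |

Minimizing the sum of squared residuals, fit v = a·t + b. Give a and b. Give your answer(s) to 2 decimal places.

a = -0.88, b = 0.58

Normal-equation sums: Σt·t = 259, Σt = 33, Σ1 = 7.
For Aᵀv: Σt·v = -209, Σv = -25.
So AᵀA·[a, b]ᵀ = Aᵀv: [[259, 33]; [33, 7]]·[a, b]ᵀ = [-209, -25]ᵀ.
Eliminating b: 7·(row 1) − 33·(row 2) gives 724·a = 7·(-209) − 33·(-25) = -638, so a = -319/362.
Then b = ((-25) − 33·(-319/362))/7 = 211/362.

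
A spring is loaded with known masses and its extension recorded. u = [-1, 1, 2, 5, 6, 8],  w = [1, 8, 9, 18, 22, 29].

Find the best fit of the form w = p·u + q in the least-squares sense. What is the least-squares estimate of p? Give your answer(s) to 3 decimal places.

p = 3.035

Entries of AᵀA: Σu·u = 131, Σu = 21, Σ1 = 6.
Right-hand side: Σu·w = 479, Σw = 87.
AᵀA·[p, q]ᵀ = Aᵀw becomes [[131, 21]; [21, 6]]·[p, q]ᵀ = [479, 87]ᵀ.
Determinant 131·6 − 21² = 345.
p = (479·6 − 21·87)/345 = 349/115; q = (131·87 − 21·479)/345 = 446/115.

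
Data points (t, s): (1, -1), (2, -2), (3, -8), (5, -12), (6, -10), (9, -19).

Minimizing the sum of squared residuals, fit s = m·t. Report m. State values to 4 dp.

m = -2.0513

With design matrix A, AᵀA = [[156]] and Aᵀs = [-320]ᵀ.
m = (-320)/156 = -2.05128.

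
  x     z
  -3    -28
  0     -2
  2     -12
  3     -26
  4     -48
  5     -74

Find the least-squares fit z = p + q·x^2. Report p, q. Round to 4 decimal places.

MᵀM·[p, q]ᵀ = Mᵀz reads: 6·p + 63·q = -190;  63·p + 1059·q = -3152.
(Σ1 = 6, Σx^2 = 63, Σx^2·x^2 = 1059, Σz = -190, Σx^2·z = -3152.)
det = 6·1059 − 63² = 2385.
p = ((-190)·1059 − 63·(-3152))/2385 = -878/795; q = (6·(-3152) − 63·(-190))/2385 = -2314/795.

p = -1.1044, q = -2.9107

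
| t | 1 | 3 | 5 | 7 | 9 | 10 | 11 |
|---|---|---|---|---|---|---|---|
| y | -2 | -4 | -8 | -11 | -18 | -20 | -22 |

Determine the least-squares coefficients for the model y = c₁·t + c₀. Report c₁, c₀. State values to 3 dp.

c₁ = -2.108, c₀ = 1.706

Compute the Gram sums: Σt·t = 386, Σt = 46, Σ1 = 7.
Moment sums: Σt·y = -735, Σy = -85.
So AᵀA·[c₁, c₀]ᵀ = Aᵀy: [[386, 46]; [46, 7]]·[c₁, c₀]ᵀ = [-735, -85]ᵀ.
Δ = 386·7 − 46² = 586.
c₁ = ((-735)·7 − 46·(-85))/586 = -1235/586; c₀ = (386·(-85) − 46·(-735))/586 = 500/293.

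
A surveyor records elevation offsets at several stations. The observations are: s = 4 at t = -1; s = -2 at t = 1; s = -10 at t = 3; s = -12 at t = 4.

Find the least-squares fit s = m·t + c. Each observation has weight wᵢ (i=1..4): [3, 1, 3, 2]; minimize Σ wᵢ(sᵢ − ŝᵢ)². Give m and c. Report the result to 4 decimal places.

m = -3.3333, c = 0.6667

Entries of MᵀWM: Σwᵢ·t·t = 63, Σwᵢ·t = 15, Σwᵢ·1 = 9.
Moment sums: Σwᵢ·t·s = -200, Σwᵢ·s = -44.
So MᵀWM·[m, c]ᵀ = MᵀWs: [[63, 15]; [15, 9]]·[m, c]ᵀ = [-200, -44]ᵀ.
Eliminating c: 9·(row 1) − 15·(row 2) gives 342·m = 9·(-200) − 15·(-44) = -1140, so m = -10/3.
Then c = ((-44) − 15·(-10/3))/9 = 2/3.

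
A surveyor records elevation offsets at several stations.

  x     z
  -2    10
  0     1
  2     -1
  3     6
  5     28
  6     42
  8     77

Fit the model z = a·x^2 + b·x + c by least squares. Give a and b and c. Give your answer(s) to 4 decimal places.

Forming AᵀA = [[6130, 880, 142]; [880, 142, 22]; [142, 22, 7]] and Aᵀz = [7230, 1004, 163]ᵀ gives AᵀA·[a, b, c]ᵀ = Aᵀz.
Row-reducing yields a = 14114/9457, b = -60583/28371, c = -7895/28371.

a = 1.4924, b = -2.1354, c = -0.2783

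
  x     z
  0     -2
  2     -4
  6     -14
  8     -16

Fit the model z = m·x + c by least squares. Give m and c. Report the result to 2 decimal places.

Forming MᵀM = [[104, 16]; [16, 4]] and Mᵀz = [-220, -36]ᵀ gives MᵀM·[m, c]ᵀ = Mᵀz.
Eliminating c: 4·(row 1) − 16·(row 2) gives 160·m = 4·(-220) − 16·(-36) = -304, so m = -19/10.
Then c = ((-36) − 16·(-19/10))/4 = -7/5.

m = -1.90, c = -1.40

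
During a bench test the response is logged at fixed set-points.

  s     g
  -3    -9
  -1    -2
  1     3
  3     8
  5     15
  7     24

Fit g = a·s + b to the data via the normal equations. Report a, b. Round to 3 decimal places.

From the data, Σs·s = 94, Σs = 12, Σ1 = 6.
Moment sums: Σs·g = 299, Σg = 39.
So AᵀA·[a, b]ᵀ = Aᵀg: [[94, 12]; [12, 6]]·[a, b]ᵀ = [299, 39]ᵀ.
det = 94·6 − 12² = 420.
a = (299·6 − 12·39)/420 = 221/70; b = (94·39 − 12·299)/420 = 13/70.

a = 3.157, b = 0.186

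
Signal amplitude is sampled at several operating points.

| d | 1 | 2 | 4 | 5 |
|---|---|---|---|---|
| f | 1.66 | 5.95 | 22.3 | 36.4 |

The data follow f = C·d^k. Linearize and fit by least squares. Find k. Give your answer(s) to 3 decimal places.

With ln fᵢ as the transformed response and ln dᵢ as the regressor:
XᵀX = [[4.9926, 3.6889]; [3.6889, 4]], rhs = [11.3253, 8.9894]ᵀ  (here Σln d = 3.6889, Σ(ln d)² = 4.9926, Σln f = 8.9894, Σln d·ln f = 11.3253).
Δ = 4.9926·4 − (3.6889)² = 6.3624; k = (11.3253·4 − 3.6889·8.9894)/6.3624 = 1.90814, ln C = (4.9926·8.9894 − 3.6889·11.3253)/6.3624 = 0.48761.

k = 1.908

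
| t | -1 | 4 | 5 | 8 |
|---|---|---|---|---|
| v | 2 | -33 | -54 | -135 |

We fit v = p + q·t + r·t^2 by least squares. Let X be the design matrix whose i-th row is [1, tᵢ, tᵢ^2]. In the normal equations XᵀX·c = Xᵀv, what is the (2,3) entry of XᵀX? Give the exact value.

Row 2 ↔ basis t, column 3 ↔ basis t^2, so (XᵀX)_{2,3} = Σᵢ (t)·(t^2) = (-1)·(1) + (4)·(16) + (5)·(25) + (8)·(64) = 700.

700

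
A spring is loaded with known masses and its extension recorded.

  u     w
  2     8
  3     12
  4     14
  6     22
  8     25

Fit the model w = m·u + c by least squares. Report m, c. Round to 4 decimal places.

m = 2.9052, c = 2.8362

Entries of AᵀA: Σu·u = 129, Σu = 23, Σ1 = 5.
Moment sums: Σu·w = 440, Σw = 81.
So AᵀA·[m, c]ᵀ = Aᵀw: [[129, 23]; [23, 5]]·[m, c]ᵀ = [440, 81]ᵀ.
Δ = 129·5 − 23² = 116.
m = (440·5 − 23·81)/116 = 337/116; c = (129·81 − 23·440)/116 = 329/116.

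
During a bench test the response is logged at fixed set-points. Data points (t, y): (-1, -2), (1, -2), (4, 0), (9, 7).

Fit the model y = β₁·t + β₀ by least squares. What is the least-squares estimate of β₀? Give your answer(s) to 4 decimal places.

XᵀX·[β₁, β₀]ᵀ = Xᵀy reads: 99·β₁ + 13·β₀ = 63;  13·β₁ + 4·β₀ = 3.
Eliminating β₀: 4·(row 1) − 13·(row 2) gives 227·β₁ = 4·63 − 13·3 = 213, so β₁ = 213/227.
Then β₀ = (3 − 13·(213/227))/4 = -522/227.

β₀ = -2.2996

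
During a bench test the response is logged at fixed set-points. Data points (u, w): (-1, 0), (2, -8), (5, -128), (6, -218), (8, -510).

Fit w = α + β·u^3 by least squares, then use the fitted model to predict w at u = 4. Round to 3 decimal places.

Compute the Gram sums: Σ1 = 5, Σu^3 = 860, Σu^3·u^3 = 324490.
Right-hand side: Σw = -864, Σu^3·w = -324272.
MᵀM·[α, β]ᵀ = Mᵀw becomes [[5, 860]; [860, 324490]]·[α, β]ᵀ = [-864, -324272]ᵀ.
det = 5·324490 − 860² = 882850.
α = ((-864)·324490 − 860·(-324272))/882850 = -148544/88285; β = (5·(-324272) − 860·(-864))/882850 = -87832/88285.
At u = 4: ŵ = (-148544/88285)·(1) + (-87832/88285)·(64) = -5769792/88285.

ŵ = -65.354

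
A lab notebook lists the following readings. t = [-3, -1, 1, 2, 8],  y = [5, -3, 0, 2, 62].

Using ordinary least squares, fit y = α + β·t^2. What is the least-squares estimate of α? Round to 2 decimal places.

The normal system AᵀA·[α, β]ᵀ = Aᵀy is [[5, 79]; [79, 4195]]·[α, β]ᵀ = [66, 4018]ᵀ.
Eliminating β: 4195·(row 1) − 79·(row 2) gives 14734·α = 4195·66 − 79·4018 = -40552, so α = -20276/7367.
Then β = (4018 − 79·(-20276/7367))/4195 = 7438/7367.

α = -2.75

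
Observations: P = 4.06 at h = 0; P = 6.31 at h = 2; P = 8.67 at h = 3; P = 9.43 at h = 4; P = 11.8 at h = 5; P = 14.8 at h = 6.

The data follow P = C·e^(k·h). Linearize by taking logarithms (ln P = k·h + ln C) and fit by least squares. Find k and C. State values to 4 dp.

Taking logs, ln P = k·h + ln C, so regress ln P on h.
Σh = 20.0000, Σ(h)² = 90.0000, Σln P = 12.8098, Σh·ln P = 47.6477.
Equations: 90.0000·k + 20.0000·ln C = 47.6477;  20.0000·k + 6·ln C = 12.8098.
Slope k = (n·Σh·ln P − Σh·Σln P)/(n·Σ(h)² − (Σh)²) = (6·47.6477 − 20.0000·12.8098)/140.0000 = 0.21207; ln C = (Σln P − k·Σh)/n = 1.42806, so C = exp(1.42806) = 4.17060.

k = 0.2121, C = 4.1706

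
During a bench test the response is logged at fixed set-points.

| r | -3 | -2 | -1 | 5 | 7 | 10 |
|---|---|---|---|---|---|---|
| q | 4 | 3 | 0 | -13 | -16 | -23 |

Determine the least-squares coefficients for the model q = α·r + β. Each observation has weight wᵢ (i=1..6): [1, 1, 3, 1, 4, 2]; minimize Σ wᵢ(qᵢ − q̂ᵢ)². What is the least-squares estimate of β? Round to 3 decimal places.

β = -1.894

Forming MᵀWM = [[437, 45]; [45, 12]] and MᵀWq = [-991, -116]ᵀ gives MᵀWM·[α, β]ᵀ = MᵀWq.
Eliminating β: 12·(row 1) − 45·(row 2) gives 3219·α = 12·(-991) − 45·(-116) = -6672, so α = -2224/1073.
Then β = ((-116) − 45·(-2224/1073))/12 = -6097/3219.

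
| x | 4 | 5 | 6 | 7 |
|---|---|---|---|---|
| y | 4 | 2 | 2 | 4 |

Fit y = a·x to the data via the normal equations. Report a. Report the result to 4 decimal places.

a = 0.5238

The normal system MᵀM·[a]ᵀ = Mᵀy is [[126]]·[a]ᵀ = [66]ᵀ.
a = 66/126 = 0.52381.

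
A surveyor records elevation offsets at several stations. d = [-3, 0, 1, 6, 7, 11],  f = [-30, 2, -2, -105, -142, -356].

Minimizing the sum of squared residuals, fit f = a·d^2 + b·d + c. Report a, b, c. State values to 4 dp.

a = -3.0183, b = 0.7727, c = 0.3240

Setting ∂/∂a … = 0 gives: 18420·a + 1864·b + 216·c = -54086;  1864·a + 216·b + 22·c = -5452;  216·a + 22·b + 6·c = -633.
Solving the 3×3 system (Gaussian elimination) gives a = -659423/218478, b = 56273/72826, c = 35398/109239.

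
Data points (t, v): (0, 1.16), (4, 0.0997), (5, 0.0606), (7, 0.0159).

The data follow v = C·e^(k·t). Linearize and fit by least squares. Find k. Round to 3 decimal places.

With ln vᵢ as the transformed response and tᵢ as the regressor:
AᵀA = [[90.0000, 16.0000]; [16.0000, 4]], rhs = [-52.2297, -9.1021]ᵀ  (here Σt = 16.0000, Σ(t)² = 90.0000, Σln v = -9.1021, Σt·ln v = -52.2297).
Slope k = (n·Σt·ln v − Σt·Σln v)/(n·Σ(t)² − (Σt)²) = (4·-52.2297 − 16.0000·-9.1021)/104.0000 = -0.60852; ln C = (Σln v − k·Σt)/n = 0.15855.

k = -0.609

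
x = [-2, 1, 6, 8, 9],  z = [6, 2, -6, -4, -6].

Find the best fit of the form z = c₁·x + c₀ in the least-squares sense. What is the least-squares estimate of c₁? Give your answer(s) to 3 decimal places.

c₁ = -1.085

Sums needed: Σx·x = 186, Σx = 22, Σ1 = 5.
And Σx·z = -132, Σz = -8.
Eliminating c₀: 5·(row 1) − 22·(row 2) gives 446·c₁ = 5·(-132) − 22·(-8) = -484, so c₁ = -242/223.
Then c₀ = ((-8) − 22·(-242/223))/5 = 708/223.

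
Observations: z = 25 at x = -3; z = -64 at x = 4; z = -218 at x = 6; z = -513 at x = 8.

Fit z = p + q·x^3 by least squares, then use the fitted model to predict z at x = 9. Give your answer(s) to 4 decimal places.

Compute the Gram sums: Σ1 = 4, Σx^3 = 765, Σx^3·x^3 = 313625.
And Σz = -770, Σx^3·z = -314515.
So AᵀA·[p, q]ᵀ = Aᵀz: [[4, 765]; [765, 313625]]·[p, q]ᵀ = [-770, -314515]ᵀ.
Δ = 4·313625 − 765² = 669275.
p = ((-770)·313625 − 765·(-314515))/669275 = -35491/26771; q = (4·(-314515) − 765·(-770))/669275 = -133802/133855.
At x = 9: ẑ = (-35491/26771)·(1) + (-133802/133855)·(729) = -97719113/133855.

ẑ = -730.0371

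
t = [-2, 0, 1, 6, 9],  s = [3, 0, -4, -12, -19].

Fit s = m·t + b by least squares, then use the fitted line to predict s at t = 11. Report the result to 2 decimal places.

Entries of XᵀX: Σt·t = 122, Σt = 14, Σ1 = 5.
And Σt·s = -253, Σs = -32.
Eliminating b: 5·(row 1) − 14·(row 2) gives 414·m = 5·(-253) − 14·(-32) = -817, so m = -817/414.
Then b = ((-32) − 14·(-817/414))/5 = -181/207.
At t = 11: ŝ = (-817/414)·(11) + (-181/207)·(1) = -9349/414.

ŝ = -22.58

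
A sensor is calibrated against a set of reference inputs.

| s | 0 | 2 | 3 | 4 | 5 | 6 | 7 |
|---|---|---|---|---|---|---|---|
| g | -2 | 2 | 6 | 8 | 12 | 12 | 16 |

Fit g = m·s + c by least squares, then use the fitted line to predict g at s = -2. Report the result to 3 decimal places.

ĝ = -7.361

With design matrix M, MᵀM = [[139, 27]; [27, 7]] and Mᵀg = [298, 54]ᵀ.
Eliminating c: 7·(row 1) − 27·(row 2) gives 244·m = 7·298 − 27·54 = 628, so m = 157/61.
Then c = (54 − 27·(157/61))/7 = -135/61.
At s = -2: ĝ = (157/61)·(-2) + (-135/61)·(1) = -449/61.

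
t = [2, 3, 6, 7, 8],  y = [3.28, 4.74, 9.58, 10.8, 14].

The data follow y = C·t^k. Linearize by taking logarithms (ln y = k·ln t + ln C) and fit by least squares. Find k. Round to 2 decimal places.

Let Y = ln y. Fitting Y = k·ln t + ln C by least squares:
AᵀA = [[13.0084, 7.6089]; [7.6089, 5]], rhs = [16.6998, 10.0222]ᵀ  (here Σln t = 7.6089, Σ(ln t)² = 13.0084, Σln y = 10.0222, Σln t·ln y = 16.6998).
Slope k = (n·Σln t·ln y − Σln t·Σln y)/(n·Σ(ln t)² − (Σln t)²) = (5·16.6998 − 7.6089·10.0222)/7.1473 = 1.01319; ln C = (Σln y − k·Σln t)/n = 0.46259.

k = 1.01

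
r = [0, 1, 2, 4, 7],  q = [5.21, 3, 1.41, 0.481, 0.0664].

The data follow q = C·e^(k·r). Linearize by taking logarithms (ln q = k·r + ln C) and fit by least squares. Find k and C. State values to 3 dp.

k = -0.622, C = 5.312

Linearized form: ln q = k·r + ln C. From the 5 transformed points,
Σr = 14.0000, Σ(r)² = 70.0000, Σln q = -0.3512, Σr·ln q = -20.1262.
Equations: 70.0000·k + 14.0000·ln C = -20.1262;  14.0000·k + 5·ln C = -0.3512.
Solving (det = 154.0000): k = -0.62152, ln C = 1.67003, so C = exp(1.67003) = 5.31233.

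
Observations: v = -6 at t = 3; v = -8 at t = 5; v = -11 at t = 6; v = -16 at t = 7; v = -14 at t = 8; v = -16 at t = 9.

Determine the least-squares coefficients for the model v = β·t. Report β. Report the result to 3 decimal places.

Entries of XᵀX: Σt·t = 264.
Right-hand side: Σt·v = -492.
XᵀX·[β]ᵀ = Xᵀv becomes [[264]]·[β]ᵀ = [-492]ᵀ.
Hence β = -492 / 264 ≈ -1.86364.

β = -1.864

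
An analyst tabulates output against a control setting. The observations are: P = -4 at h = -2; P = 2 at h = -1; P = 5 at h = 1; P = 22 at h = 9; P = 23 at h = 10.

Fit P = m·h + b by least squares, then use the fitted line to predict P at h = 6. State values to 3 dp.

Entries of MᵀM: Σh·h = 187, Σh = 17, Σ1 = 5.
Moment sums: Σh·P = 439, ΣP = 48.
Normal equations: [[187, 17]; [17, 5]]·[m, b]ᵀ = [439, 48]ᵀ.
Eliminating b: 5·(row 1) − 17·(row 2) gives 646·m = 5·439 − 17·48 = 1379, so m = 1379/646.
Then b = (48 − 17·(1379/646))/5 = 89/38.
At h = 6: P̂ = (1379/646)·(6) + (89/38)·(1) = 9787/646.

P̂ = 15.150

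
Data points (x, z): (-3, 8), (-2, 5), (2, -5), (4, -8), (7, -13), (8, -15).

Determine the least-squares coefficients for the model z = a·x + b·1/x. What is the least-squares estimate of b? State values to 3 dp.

Setting ∂/∂a … = 0 gives: 146·a + 6·b = -287;  6·a + (20029/28224)·b = -2251/168.
(Σx·x = 146, Σx·1/x = 6, Σ1/x·1/x = 20029/28224, Σx·z = -287, Σ1/x·z = -2251/168.)
Determinant 146·(20029/28224) − 6² = 954085/14112.
a = ((-287)·(20029/28224) − 6·(-2251/168))/(954085/14112) = -695863/381634; b = (146·(-2251/168) − 6·(-287))/(954085/14112) = -661080/190817.

b = -3.464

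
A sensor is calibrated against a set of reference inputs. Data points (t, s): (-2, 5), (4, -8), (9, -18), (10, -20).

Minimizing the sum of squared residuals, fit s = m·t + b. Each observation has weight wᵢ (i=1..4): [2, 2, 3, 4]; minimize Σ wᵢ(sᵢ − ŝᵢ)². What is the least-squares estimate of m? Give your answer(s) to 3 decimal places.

MᵀWM·[m, b]ᵀ = MᵀWs reads: 683·m + 71·b = -1370;  71·m + 11·b = -140.
(Σwᵢ·t·t = 683, Σwᵢ·t = 71, Σwᵢ·1 = 11, Σwᵢ·t·s = -1370, Σwᵢ·s = -140.)
Eliminating b: 11·(row 1) − 71·(row 2) gives 2472·m = 11·(-1370) − 71·(-140) = -5130, so m = -855/412.
Then b = ((-140) − 71·(-855/412))/11 = 275/412.

m = -2.075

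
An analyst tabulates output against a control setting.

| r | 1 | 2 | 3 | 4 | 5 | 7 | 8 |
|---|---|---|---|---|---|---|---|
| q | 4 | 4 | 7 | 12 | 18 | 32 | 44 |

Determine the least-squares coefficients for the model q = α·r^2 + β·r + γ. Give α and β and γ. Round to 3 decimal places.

α = 0.760, β = -1.145, γ = 3.955

From the data, Σr^2·r^2 = 7476, Σr^2·r = 1080, Σr^2 = 168, Σr·r = 168, Σr = 30, Σ1 = 7.
And Σr^2·q = 5109, Σr·q = 747, Σq = 121.
Solving the 3×3 system (Gaussian elimination) gives α = 915/1204, β = -197/172, γ = 2381/602.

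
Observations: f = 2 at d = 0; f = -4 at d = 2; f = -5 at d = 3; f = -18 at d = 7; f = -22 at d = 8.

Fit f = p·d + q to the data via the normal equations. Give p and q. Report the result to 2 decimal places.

p = -2.98, q = 2.51

Normal-equation sums: Σd·d = 126, Σd = 20, Σ1 = 5.
Moment sums: Σd·f = -325, Σf = -47.
Eliminating q: 5·(row 1) − 20·(row 2) gives 230·p = 5·(-325) − 20·(-47) = -685, so p = -137/46.
Then q = ((-47) − 20·(-137/46))/5 = 289/115.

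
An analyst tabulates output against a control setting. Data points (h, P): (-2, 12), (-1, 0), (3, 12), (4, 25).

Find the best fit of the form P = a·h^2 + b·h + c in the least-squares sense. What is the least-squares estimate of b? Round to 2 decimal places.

b = -2.58

The normal system XᵀX·[a, b, c]ᵀ = XᵀP is [[354, 82, 30]; [82, 30, 4]; [30, 4, 4]]·[a, b, c]ᵀ = [556, 112, 49]ᵀ.
Inverting the 3×3 Gram matrix, [a, b, c]ᵀ = [5/2, -67/26, -51/13]ᵀ.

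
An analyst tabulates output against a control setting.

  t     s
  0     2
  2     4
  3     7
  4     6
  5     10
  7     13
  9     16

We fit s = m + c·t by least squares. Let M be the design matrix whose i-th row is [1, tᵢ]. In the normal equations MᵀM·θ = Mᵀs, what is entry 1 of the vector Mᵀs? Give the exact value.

58

Entry 1 ↔ basis 1, so (Mᵀs)_{1} = Σᵢ sᵢ = (1)·(2) + (1)·(4) + (1)·(7) + (1)·(6) + (1)·(10) + (1)·(13) + (1)·(16) = 58.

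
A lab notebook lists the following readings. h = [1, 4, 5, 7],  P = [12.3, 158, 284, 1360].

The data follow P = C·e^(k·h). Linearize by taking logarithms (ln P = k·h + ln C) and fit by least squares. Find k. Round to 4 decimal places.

Taking logs, ln P = k·h + ln C, so regress ln P on h.
Σh = 17.0000, Σ(h)² = 91.0000, Σln P = 20.4364, Σh·ln P = 101.5115.
Equations: 91.0000·k + 17.0000·ln C = 101.5115;  17.0000·k + 4·ln C = 20.4364.
Slope k = (n·Σh·ln P − Σh·Σln P)/(n·Σ(h)² − (Σh)²) = (4·101.5115 − 17.0000·20.4364)/75.0000 = 0.78170; ln C = (Σln P − k·Σh)/n = 1.78690.

k = 0.7817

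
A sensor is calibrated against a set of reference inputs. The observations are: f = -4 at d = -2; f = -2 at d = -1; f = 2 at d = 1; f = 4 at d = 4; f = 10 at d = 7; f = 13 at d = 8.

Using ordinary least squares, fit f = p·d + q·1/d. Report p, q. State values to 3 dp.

p = 1.473, q = 0.517

With design matrix M, MᵀM = [[135, 6]; [6, 7365/3136]] and Mᵀf = [202, 563/56]ᵀ.
det = 135·(7365/3136) − 6² = 881379/3136.
p = (202·(7365/3136) − 6·(563/56))/(881379/3136) = 432854/293793; q = (135·(563/56) − 6·202)/(881379/3136) = 151816/293793.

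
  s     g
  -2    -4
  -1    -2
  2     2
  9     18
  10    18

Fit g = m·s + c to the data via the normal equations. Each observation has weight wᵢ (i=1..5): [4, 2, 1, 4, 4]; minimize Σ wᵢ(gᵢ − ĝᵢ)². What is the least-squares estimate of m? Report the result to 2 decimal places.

m = 1.91

Entries of MᵀWM: Σwᵢ·s·s = 746, Σwᵢ·s = 68, Σwᵢ·1 = 15.
Moment sums: Σwᵢ·s·g = 1408, Σwᵢ·g = 126.
Determinant 746·15 − 68² = 6566.
m = (1408·15 − 68·126)/6566 = 6276/3283; c = (746·126 − 68·1408)/6566 = -874/3283.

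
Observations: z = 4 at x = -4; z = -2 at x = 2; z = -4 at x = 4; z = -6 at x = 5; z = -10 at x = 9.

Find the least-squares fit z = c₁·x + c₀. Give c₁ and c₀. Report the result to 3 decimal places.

c₁ = -1.084, c₀ = -0.132

Compute the Gram sums: Σx·x = 142, Σx = 16, Σ1 = 5.
Right-hand side: Σx·z = -156, Σz = -18.
AᵀA·[c₁, c₀]ᵀ = Aᵀz becomes [[142, 16]; [16, 5]]·[c₁, c₀]ᵀ = [-156, -18]ᵀ.
Eliminating c₀: 5·(row 1) − 16·(row 2) gives 454·c₁ = 5·(-156) − 16·(-18) = -492, so c₁ = -246/227.
Then c₀ = ((-18) − 16·(-246/227))/5 = -30/227.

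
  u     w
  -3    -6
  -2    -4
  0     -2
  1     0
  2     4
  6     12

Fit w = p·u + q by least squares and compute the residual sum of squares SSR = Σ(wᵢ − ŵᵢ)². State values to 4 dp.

Sums needed: Σu·u = 54, Σu = 4, Σ1 = 6.
And Σu·w = 106, Σw = 4.
So XᵀX·[p, q]ᵀ = Xᵀw: [[54, 4]; [4, 6]]·[p, q]ᵀ = [106, 4]ᵀ.
Δ = 54·6 − 4² = 308.
p = (106·6 − 4·4)/308 = 155/77; q = (54·4 − 4·106)/308 = -52/77.
Residuals: 5/7, 54/77, -102/77, -103/77, 50/77, 46/77; SSR = 410/77.

SSR = 5.3247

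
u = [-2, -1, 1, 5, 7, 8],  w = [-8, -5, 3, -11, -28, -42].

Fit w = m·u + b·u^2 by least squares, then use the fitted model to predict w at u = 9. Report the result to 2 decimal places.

ŵ = -55.08

Forming MᵀM = [[144, 972]; [972, 7140]] and Mᵀw = [-563, -4369]ᵀ gives MᵀM·[m, b]ᵀ = Mᵀw.
det = 144·7140 − 972² = 83376.
m = ((-563)·7140 − 972·(-4369))/83376 = 4726/1737; b = (144·(-4369) − 972·(-563))/83376 = -2275/2316.
At u = 9: ŵ = (4726/1737)·(9) + (-2275/2316)·(81) = -42521/772.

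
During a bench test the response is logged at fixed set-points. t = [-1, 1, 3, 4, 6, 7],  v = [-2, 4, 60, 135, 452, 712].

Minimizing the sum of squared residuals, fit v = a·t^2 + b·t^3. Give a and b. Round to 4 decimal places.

MᵀM·[a, b]ᵀ = Mᵀv reads: 4036·a + 25850·b = 53862;  25850·a + 169132·b = 352114.
Eliminating b: 169132·(row 1) − 25850·(row 2) gives 14394252·a = 169132·53862 − 25850·352114 = 7640884, so a = 1910221/3598563.
Then b = (352114 − 25850·(1910221/3598563))/169132 = 7199851/3598563.

a = 0.5308, b = 2.0008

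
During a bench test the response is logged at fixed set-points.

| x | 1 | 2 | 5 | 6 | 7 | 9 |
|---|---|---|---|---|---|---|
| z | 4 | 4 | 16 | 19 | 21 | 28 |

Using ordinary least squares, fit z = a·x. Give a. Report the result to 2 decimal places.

a = 3.09

Compute the Gram sums: Σx·x = 196.
Moment sums: Σx·z = 605.
Normal equations: [[196]]·[a]ᵀ = [605]ᵀ.
Hence a = 605 / 196 ≈ 3.08673.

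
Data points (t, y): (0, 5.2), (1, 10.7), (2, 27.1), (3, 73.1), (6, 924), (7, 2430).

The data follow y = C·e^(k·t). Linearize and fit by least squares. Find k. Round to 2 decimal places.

k = 0.88

Taking logs, ln y = k·t + ln C, so regress ln y on t.
Σt = 19.0000, Σ(t)² = 99.0000, Σln y = 26.2346, Σt·ln y = 117.3866.
Equations: 99.0000·k + 19.0000·ln C = 117.3866;  19.0000·k + 6·ln C = 26.2346.
Slope k = (n·Σt·ln y − Σt·Σln y)/(n·Σ(t)² − (Σt)²) = (6·117.3866 − 19.0000·26.2346)/233.0000 = 0.88353; ln C = (Σln y − k·Σt)/n = 1.57460.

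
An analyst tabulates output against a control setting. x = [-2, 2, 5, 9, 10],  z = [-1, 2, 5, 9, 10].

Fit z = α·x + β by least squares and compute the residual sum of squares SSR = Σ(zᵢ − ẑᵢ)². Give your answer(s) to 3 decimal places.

SSR = 0.332

From the data, Σx·x = 214, Σx = 24, Σ1 = 5.
And Σx·z = 212, Σz = 25.
Normal equations: [[214, 24]; [24, 5]]·[α, β]ᵀ = [212, 25]ᵀ.
Eliminating β: 5·(row 1) − 24·(row 2) gives 494·α = 5·212 − 24·25 = 460, so α = 230/247.
Then β = (25 − 24·(230/247))/5 = 131/247.
Residuals: 82/247, -97/247, -46/247, 22/247, 3/19; SSR = 82/247.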